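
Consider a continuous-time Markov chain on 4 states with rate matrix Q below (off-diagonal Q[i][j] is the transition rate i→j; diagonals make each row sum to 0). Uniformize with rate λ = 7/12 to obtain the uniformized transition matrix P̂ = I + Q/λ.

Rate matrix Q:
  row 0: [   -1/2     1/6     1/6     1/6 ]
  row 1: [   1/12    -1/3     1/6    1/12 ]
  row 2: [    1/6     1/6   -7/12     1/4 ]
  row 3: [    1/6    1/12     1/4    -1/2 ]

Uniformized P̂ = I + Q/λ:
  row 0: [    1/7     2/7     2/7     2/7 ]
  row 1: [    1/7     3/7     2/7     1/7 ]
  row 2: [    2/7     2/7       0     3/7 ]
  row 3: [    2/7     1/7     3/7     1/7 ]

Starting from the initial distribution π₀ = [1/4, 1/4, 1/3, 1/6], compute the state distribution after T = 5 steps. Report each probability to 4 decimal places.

t=0: π = [0.2500, 0.2500, 0.3333, 0.1667]
t=1: π = [0.2143, 0.2976, 0.2143, 0.2738]
t=2: π = [0.2126, 0.2891, 0.2636, 0.2347]
t=3: π = [0.2140, 0.2935, 0.2439, 0.2485]
t=4: π = [0.2132, 0.2921, 0.2515, 0.2431]
t=5: π = [0.2135, 0.2927, 0.2486, 0.2452]

π = [0.2135, 0.2927, 0.2486, 0.2452]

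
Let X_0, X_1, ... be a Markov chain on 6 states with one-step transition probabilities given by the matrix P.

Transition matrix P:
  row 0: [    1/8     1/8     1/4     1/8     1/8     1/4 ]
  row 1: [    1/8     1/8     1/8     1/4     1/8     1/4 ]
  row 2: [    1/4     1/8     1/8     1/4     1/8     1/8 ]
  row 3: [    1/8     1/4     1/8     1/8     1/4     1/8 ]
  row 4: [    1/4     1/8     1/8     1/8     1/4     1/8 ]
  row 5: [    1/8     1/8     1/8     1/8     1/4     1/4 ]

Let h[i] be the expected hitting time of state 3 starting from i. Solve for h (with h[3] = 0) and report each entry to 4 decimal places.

First-step conditioning: h[3] = 0; for i ≠ 3, h[i] = 1 + Σ_k P[i][k]·h[k].
  h[0] = 1 + 1/8·h[0] + 1/8·h[1] + 1/4·h[2] + 1/8·h[4] + 1/4·h[5]
  h[1] = 1 + 1/8·h[0] + 1/8·h[1] + 1/8·h[2] + 1/8·h[4] + 1/4·h[5]
  h[2] = 1 + 1/4·h[0] + 1/8·h[1] + 1/8·h[2] + 1/8·h[4] + 1/8·h[5]
  h[4] = 1 + 1/4·h[0] + 1/8·h[1] + 1/8·h[2] + 1/4·h[4] + 1/8·h[5]
  h[5] = 1 + 1/8·h[0] + 1/8·h[1] + 1/8·h[2] + 1/4·h[4] + 1/4·h[5]
Solving the 5×5 linear system over states ≠ 3 gives exactly h = [1010/163, 898/163, 896/163, 0, 1024/163, 1026/163] (h[3] = 0 is the target).

h = [6.1963, 5.5092, 5.4969, 0.0000, 6.2822, 6.2945]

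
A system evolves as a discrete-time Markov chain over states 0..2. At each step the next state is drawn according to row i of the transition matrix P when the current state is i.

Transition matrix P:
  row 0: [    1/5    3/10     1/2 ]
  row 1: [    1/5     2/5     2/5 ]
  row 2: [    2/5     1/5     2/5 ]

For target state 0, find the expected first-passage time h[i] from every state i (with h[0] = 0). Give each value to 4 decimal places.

h = [0.0000, 3.5714, 2.8571]

First-step conditioning: h[0] = 0; for i ≠ 0, h[i] = 1 + Σ_k P[i][k]·h[k].
  h[1] = 1 + 2/5·h[1] + 2/5·h[2]
  h[2] = 1 + 1/5·h[1] + 2/5·h[2]
Solving the 2×2 linear system over states ≠ 0 gives exactly h = [0, 25/7, 20/7] (h[0] = 0 is the target).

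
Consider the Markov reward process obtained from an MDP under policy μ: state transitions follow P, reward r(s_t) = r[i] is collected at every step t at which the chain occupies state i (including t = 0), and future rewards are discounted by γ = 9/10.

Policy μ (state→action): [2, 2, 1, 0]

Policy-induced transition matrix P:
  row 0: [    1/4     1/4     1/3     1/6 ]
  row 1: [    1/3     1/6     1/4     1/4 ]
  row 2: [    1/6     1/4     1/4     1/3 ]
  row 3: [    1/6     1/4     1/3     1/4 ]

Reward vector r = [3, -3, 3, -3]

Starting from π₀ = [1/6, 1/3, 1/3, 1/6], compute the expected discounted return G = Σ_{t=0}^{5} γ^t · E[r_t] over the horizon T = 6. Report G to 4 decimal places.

t=0: π = [0.1667, 0.3333, 0.3333, 0.1667], E[r] = 0.0000, γ^t·E[r] = 0.000000, running G = 0.000000
t=1: π = [0.2361, 0.2222, 0.2778, 0.2639], E[r] = 0.0833, γ^t·E[r] = 0.075000, running G = 0.075000
t=2: π = [0.2234, 0.2315, 0.2917, 0.2535], E[r] = 0.0903, γ^t·E[r] = 0.073125, running G = 0.148125
t=3: π = [0.2239, 0.2307, 0.2897, 0.2557], E[r] = 0.0816, γ^t·E[r] = 0.059484, running G = 0.207609
t=4: π = [0.2238, 0.2308, 0.2900, 0.2555], E[r] = 0.0824, γ^t·E[r] = 0.054074, running G = 0.261683
t=5: π = [0.2238, 0.2308, 0.2899, 0.2555], E[r] = 0.0823, γ^t·E[r] = 0.048593, running G = 0.310276

G = 0.3103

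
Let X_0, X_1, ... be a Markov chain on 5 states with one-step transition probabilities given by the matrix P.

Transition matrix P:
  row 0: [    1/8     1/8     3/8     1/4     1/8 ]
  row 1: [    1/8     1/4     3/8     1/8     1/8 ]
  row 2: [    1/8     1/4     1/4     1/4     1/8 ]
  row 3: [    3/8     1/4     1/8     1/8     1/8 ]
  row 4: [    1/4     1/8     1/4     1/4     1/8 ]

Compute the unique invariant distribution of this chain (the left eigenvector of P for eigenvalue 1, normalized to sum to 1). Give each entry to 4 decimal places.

Balance equations π_j = Σ_i π_i·P[i][j]:
  π_0 = 1/8·π_0 + 1/8·π_1 + 1/8·π_2 + 3/8·π_3 + 1/4·π_4
  π_1 = 1/8·π_0 + 1/4·π_1 + 1/4·π_2 + 1/4·π_3 + 1/8·π_4
  π_2 = 3/8·π_0 + 3/8·π_1 + 1/4·π_2 + 1/8·π_3 + 1/4·π_4
  π_3 = 1/4·π_0 + 1/8·π_1 + 1/4·π_2 + 1/8·π_3 + 1/4·π_4
  normalize: π_0 + π_1 + π_2 + π_3 + π_4 = 1
Solving the linear system gives exactly π = [437/2296, 967/4592, 79/287, 913/4592, 1/8].

π = [0.1903, 0.2106, 0.2753, 0.1988, 0.1250]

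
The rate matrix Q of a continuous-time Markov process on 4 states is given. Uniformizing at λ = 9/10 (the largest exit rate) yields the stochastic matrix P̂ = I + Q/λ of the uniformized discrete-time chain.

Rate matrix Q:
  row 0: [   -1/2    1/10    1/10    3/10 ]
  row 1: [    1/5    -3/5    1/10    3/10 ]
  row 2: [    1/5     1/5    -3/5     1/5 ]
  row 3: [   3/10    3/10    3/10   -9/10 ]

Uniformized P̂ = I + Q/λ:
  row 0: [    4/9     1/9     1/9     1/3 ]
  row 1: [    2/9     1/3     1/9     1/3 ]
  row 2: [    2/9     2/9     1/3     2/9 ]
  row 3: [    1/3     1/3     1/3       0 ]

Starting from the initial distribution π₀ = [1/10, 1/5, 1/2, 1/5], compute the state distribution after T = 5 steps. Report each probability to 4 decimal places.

t=0: π = [0.1000, 0.2000, 0.5000, 0.2000]
t=1: π = [0.2667, 0.2556, 0.2667, 0.2111]
t=2: π = [0.3049, 0.2444, 0.2173, 0.2333]
t=3: π = [0.3159, 0.2414, 0.2112, 0.2314]
t=4: π = [0.3181, 0.2397, 0.2095, 0.2327]
t=5: π = [0.3188, 0.2394, 0.2094, 0.2325]

π = [0.3188, 0.2394, 0.2094, 0.2325]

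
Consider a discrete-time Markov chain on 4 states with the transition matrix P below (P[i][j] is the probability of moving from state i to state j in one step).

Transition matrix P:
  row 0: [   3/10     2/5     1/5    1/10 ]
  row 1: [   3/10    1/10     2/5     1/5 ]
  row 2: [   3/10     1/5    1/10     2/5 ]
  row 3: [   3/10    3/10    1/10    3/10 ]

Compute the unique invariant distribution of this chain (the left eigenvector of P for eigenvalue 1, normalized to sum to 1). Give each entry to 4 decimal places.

Balance equations π_j = Σ_i π_i·P[i][j]:
  π_0 = 3/10·π_0 + 3/10·π_1 + 3/10·π_2 + 3/10·π_3
  π_1 = 2/5·π_0 + 1/10·π_1 + 1/5·π_2 + 3/10·π_3
  π_2 = 1/5·π_0 + 2/5·π_1 + 1/10·π_2 + 1/10·π_3
  normalize: π_0 + π_1 + π_2 + π_3 = 1
Solving the linear system gives exactly π = [3/10, 317/1230, 17/82, 289/1230].

π = [0.3000, 0.2577, 0.2073, 0.2350]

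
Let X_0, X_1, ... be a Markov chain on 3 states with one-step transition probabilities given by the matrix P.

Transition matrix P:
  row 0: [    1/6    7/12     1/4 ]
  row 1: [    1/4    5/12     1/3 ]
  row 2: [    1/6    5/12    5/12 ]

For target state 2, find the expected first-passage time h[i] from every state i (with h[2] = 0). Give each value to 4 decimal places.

First-step conditioning: h[2] = 0; for i ≠ 2, h[i] = 1 + Σ_k P[i][k]·h[k].
  h[0] = 1 + 1/6·h[0] + 7/12·h[1]
  h[1] = 1 + 1/4·h[0] + 5/12·h[1]
Solving the 2×2 linear system over states ≠ 2 gives exactly h = [24/7, 156/49, 0] (h[2] = 0 is the target).

h = [3.4286, 3.1837, 0.0000]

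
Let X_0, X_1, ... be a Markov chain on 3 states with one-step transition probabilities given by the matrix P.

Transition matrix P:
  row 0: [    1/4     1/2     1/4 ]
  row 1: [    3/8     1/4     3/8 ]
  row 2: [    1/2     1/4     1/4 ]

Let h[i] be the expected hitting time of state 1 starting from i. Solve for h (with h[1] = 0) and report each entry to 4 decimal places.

First-step conditioning: h[1] = 0; for i ≠ 1, h[i] = 1 + Σ_k P[i][k]·h[k].
  h[0] = 1 + 1/4·h[0] + 1/4·h[2]
  h[2] = 1 + 1/2·h[0] + 1/4·h[2]
Solving the 2×2 linear system over states ≠ 1 gives exactly h = [16/7, 0, 20/7] (h[1] = 0 is the target).

h = [2.2857, 0.0000, 2.8571]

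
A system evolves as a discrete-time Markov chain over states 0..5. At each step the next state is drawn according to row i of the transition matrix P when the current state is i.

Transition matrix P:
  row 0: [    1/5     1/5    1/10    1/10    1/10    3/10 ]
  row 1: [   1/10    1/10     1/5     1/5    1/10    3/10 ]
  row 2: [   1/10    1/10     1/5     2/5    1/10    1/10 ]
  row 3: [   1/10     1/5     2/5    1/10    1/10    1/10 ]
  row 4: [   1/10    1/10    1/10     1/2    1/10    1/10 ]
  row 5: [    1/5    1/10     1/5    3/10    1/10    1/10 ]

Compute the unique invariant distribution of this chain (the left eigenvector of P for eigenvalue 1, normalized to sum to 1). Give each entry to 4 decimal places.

Balance equations π_j = Σ_i π_i·P[i][j]:
  π_0 = 1/5·π_0 + 1/10·π_1 + 1/10·π_2 + 1/10·π_3 + 1/10·π_4 + 1/5·π_5
  π_1 = 1/5·π_0 + 1/10·π_1 + 1/10·π_2 + 1/5·π_3 + 1/10·π_4 + 1/10·π_5
  π_2 = 1/10·π_0 + 1/5·π_1 + 1/5·π_2 + 2/5·π_3 + 1/10·π_4 + 1/5·π_5
  π_3 = 1/10·π_0 + 1/5·π_1 + 2/5·π_2 + 1/10·π_3 + 1/2·π_4 + 3/10·π_5
  π_4 = 1/10·π_0 + 1/10·π_1 + 1/10·π_2 + 1/10·π_3 + 1/10·π_4 + 1/10·π_5
  normalize: π_0 + π_1 + π_2 + π_3 + π_4 + π_5 = 1
Solving the linear system gives exactly π = [7441/58070, 8019/58070, 2645/11614, 14679/58070, 1/10, 8899/58070].

π = [0.1281, 0.1381, 0.2277, 0.2528, 0.1000, 0.1532]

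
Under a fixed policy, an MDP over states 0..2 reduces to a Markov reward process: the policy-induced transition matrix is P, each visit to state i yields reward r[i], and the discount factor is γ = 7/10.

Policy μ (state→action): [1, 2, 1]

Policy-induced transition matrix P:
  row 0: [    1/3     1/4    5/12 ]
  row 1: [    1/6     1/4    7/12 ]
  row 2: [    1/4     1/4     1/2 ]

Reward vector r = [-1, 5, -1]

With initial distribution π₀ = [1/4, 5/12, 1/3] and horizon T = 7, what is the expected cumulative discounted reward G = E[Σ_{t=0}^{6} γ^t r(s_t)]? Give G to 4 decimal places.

G = 2.5294

t=0: π = [0.2500, 0.4167, 0.3333], E[r] = 1.5000, γ^t·E[r] = 1.500000, running G = 1.500000
t=1: π = [0.2361, 0.2500, 0.5139], E[r] = 0.5000, γ^t·E[r] = 0.350000, running G = 1.850000
t=2: π = [0.2488, 0.2500, 0.5012], E[r] = 0.5000, γ^t·E[r] = 0.245000, running G = 2.095000
t=3: π = [0.2499, 0.2500, 0.5001], E[r] = 0.5000, γ^t·E[r] = 0.171500, running G = 2.266500
t=4: π = [0.2500, 0.2500, 0.5000], E[r] = 0.5000, γ^t·E[r] = 0.120050, running G = 2.386550
t=5: π = [0.2500, 0.2500, 0.5000], E[r] = 0.5000, γ^t·E[r] = 0.084035, running G = 2.470585
t=6: π = [0.2500, 0.2500, 0.5000], E[r] = 0.5000, γ^t·E[r] = 0.058825, running G = 2.529410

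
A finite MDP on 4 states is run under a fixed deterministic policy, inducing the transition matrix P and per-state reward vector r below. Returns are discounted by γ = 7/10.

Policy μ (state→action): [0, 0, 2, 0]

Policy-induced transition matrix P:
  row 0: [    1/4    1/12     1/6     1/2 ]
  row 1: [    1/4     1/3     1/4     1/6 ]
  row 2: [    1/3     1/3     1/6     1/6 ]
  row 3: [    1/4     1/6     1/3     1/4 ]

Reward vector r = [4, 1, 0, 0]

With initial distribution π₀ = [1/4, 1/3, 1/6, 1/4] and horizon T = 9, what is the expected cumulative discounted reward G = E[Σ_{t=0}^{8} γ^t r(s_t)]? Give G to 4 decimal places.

t=0: π = [0.2500, 0.3333, 0.1667, 0.2500], E[r] = 1.3333, γ^t·E[r] = 1.333333, running G = 1.333333
t=1: π = [0.2639, 0.2292, 0.2361, 0.2708], E[r] = 1.2847, γ^t·E[r] = 0.899306, running G = 2.232639
t=2: π = [0.2697, 0.2222, 0.2309, 0.2772], E[r] = 1.3009, γ^t·E[r] = 0.637454, running G = 2.870093
t=3: π = [0.2692, 0.2197, 0.2314, 0.2797], E[r] = 1.2967, γ^t·E[r] = 0.444762, running G = 3.314855
t=4: π = [0.2693, 0.2194, 0.2316, 0.2797], E[r] = 1.2965, γ^t·E[r] = 0.311300, running G = 3.626154
t=5: π = [0.2693, 0.2194, 0.2316, 0.2797], E[r] = 1.2966, γ^t·E[r] = 0.217918, running G = 3.844072
t=6: π = [0.2693, 0.2194, 0.2316, 0.2797], E[r] = 1.2966, γ^t·E[r] = 0.152541, running G = 3.996613
t=7: π = [0.2693, 0.2194, 0.2316, 0.2797], E[r] = 1.2966, γ^t·E[r] = 0.106779, running G = 4.103391
t=8: π = [0.2693, 0.2194, 0.2316, 0.2797], E[r] = 1.2966, γ^t·E[r] = 0.074745, running G = 4.178136

G = 4.1781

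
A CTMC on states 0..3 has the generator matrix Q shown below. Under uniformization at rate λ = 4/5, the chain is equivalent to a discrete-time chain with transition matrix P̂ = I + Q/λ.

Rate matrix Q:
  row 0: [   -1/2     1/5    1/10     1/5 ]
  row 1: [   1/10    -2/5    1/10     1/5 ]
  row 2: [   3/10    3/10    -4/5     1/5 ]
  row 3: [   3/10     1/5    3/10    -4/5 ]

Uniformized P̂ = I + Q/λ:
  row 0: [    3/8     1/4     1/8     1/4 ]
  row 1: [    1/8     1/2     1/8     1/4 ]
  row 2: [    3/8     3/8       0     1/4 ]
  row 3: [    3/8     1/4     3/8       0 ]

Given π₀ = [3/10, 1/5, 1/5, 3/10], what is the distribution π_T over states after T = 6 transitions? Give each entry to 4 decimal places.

π = [0.2852, 0.3592, 0.1555, 0.2000]

t=0: π = [0.3000, 0.2000, 0.2000, 0.3000]
t=1: π = [0.3250, 0.3250, 0.1750, 0.1750]
t=2: π = [0.2938, 0.3531, 0.1469, 0.2063]
t=3: π = [0.2867, 0.3566, 0.1582, 0.1984]
t=4: π = [0.2858, 0.3589, 0.1548, 0.2004]
t=5: π = [0.2853, 0.3591, 0.1557, 0.1999]
t=6: π = [0.2852, 0.3592, 0.1555, 0.2000]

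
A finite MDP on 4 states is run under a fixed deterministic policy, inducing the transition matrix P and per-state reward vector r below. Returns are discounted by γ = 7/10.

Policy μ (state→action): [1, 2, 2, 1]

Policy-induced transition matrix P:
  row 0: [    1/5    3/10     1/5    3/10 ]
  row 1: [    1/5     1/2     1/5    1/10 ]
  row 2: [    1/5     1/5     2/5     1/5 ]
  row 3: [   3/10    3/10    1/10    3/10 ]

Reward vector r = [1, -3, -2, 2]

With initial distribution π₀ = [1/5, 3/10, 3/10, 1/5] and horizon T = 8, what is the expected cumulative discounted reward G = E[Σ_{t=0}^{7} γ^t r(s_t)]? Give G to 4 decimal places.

G = -2.7003

t=0: π = [0.2000, 0.3000, 0.3000, 0.2000], E[r] = -0.9000, γ^t·E[r] = -0.900000, running G = -0.900000
t=1: π = [0.2200, 0.3300, 0.2400, 0.2100], E[r] = -0.8300, γ^t·E[r] = -0.581000, running G = -1.481000
t=2: π = [0.2210, 0.3420, 0.2270, 0.2100], E[r] = -0.8390, γ^t·E[r] = -0.411110, running G = -1.892110
t=3: π = [0.2210, 0.3457, 0.2244, 0.2089], E[r] = -0.8471, γ^t·E[r] = -0.290555, running G = -2.182665
t=4: π = [0.2209, 0.3467, 0.2240, 0.2084], E[r] = -0.8504, γ^t·E[r] = -0.204169, running G = -2.386834
t=5: π = [0.2208, 0.3469, 0.2240, 0.2083], E[r] = -0.8514, γ^t·E[r] = -0.143090, running G = -2.529924
t=6: π = [0.2208, 0.3470, 0.2240, 0.2082], E[r] = -0.8516, γ^t·E[r] = -0.100196, running G = -2.630120
t=7: π = [0.2208, 0.3470, 0.2240, 0.2082], E[r] = -0.8517, γ^t·E[r] = -0.070143, running G = -2.700263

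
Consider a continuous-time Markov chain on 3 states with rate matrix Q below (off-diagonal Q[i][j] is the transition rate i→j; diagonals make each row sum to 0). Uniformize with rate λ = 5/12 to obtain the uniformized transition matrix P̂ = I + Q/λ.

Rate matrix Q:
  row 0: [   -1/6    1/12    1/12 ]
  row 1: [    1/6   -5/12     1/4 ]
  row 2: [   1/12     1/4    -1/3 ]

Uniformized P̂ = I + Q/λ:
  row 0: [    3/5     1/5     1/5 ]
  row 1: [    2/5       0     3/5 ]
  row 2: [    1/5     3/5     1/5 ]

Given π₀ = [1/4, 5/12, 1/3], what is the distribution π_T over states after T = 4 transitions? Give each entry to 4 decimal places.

π = [0.4204, 0.2753, 0.3043]

t=0: π = [0.2500, 0.4167, 0.3333]
t=1: π = [0.3833, 0.2500, 0.3667]
t=2: π = [0.4033, 0.2967, 0.3000]
t=3: π = [0.4207, 0.2607, 0.3187]
t=4: π = [0.4204, 0.2753, 0.3043]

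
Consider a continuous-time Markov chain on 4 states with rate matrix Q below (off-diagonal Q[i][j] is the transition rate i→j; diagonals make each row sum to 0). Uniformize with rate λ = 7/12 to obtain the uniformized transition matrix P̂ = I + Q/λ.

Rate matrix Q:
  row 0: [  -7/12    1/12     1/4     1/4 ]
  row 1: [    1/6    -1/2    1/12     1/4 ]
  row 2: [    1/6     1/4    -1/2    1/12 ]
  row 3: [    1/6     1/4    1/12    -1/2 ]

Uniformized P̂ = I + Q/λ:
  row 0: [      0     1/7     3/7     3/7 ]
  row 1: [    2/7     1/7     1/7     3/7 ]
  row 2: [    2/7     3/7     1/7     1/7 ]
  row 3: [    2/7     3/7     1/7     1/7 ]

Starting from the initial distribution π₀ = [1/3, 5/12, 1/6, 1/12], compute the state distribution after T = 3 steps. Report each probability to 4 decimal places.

t=0: π = [0.3333, 0.4167, 0.1667, 0.0833]
t=1: π = [0.1905, 0.2143, 0.2381, 0.3571]
t=2: π = [0.2313, 0.3129, 0.1973, 0.2585]
t=3: π = [0.2196, 0.2731, 0.2089, 0.2983]

π = [0.2196, 0.2731, 0.2089, 0.2983]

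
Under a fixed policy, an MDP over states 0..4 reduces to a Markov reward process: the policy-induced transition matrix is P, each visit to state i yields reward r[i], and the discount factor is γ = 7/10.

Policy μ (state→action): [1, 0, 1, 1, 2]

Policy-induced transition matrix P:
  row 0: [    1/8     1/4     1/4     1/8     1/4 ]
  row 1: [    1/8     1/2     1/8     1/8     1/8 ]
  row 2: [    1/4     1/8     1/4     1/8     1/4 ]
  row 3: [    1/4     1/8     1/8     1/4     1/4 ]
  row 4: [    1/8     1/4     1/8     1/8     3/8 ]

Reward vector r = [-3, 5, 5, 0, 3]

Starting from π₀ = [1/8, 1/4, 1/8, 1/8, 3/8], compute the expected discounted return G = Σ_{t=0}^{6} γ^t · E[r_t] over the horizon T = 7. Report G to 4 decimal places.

G = 7.7687

t=0: π = [0.1250, 0.2500, 0.1250, 0.1250, 0.3750], E[r] = 2.6250, γ^t·E[r] = 2.625000, running G = 2.625000
t=1: π = [0.1563, 0.2813, 0.1563, 0.1406, 0.2656], E[r] = 2.5156, γ^t·E[r] = 1.760938, running G = 4.385938
t=2: π = [0.1621, 0.2832, 0.1641, 0.1426, 0.2480], E[r] = 2.4941, γ^t·E[r] = 1.222129, running G = 5.608066
t=3: π = [0.1633, 0.2825, 0.1658, 0.1428, 0.2456], E[r] = 2.4880, γ^t·E[r] = 0.853397, running G = 6.461463
t=4: π = [0.1636, 0.2820, 0.1661, 0.1429, 0.2454], E[r] = 2.4864, γ^t·E[r] = 0.596975, running G = 7.058438
t=5: π = [0.1636, 0.2819, 0.1662, 0.1429, 0.2454], E[r] = 2.4859, γ^t·E[r] = 0.417803, running G = 7.476241
t=6: π = [0.1636, 0.2818, 0.1662, 0.1429, 0.2454], E[r] = 2.4858, γ^t·E[r] = 0.292447, running G = 7.768689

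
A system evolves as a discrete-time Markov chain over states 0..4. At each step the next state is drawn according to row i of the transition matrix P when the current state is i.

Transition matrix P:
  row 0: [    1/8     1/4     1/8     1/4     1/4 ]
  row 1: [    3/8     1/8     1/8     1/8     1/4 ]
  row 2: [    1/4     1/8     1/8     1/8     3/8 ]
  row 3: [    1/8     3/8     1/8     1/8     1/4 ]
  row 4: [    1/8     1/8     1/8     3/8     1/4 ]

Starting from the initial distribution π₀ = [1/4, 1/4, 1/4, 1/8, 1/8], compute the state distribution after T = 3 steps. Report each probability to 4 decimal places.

π = [0.1904, 0.2041, 0.1250, 0.2148, 0.2656]

t=0: π = [0.2500, 0.2500, 0.2500, 0.1250, 0.1250]
t=1: π = [0.2188, 0.1875, 0.1250, 0.1875, 0.2813]
t=2: π = [0.1875, 0.1992, 0.1250, 0.2227, 0.2656]
t=3: π = [0.1904, 0.2041, 0.1250, 0.2148, 0.2656]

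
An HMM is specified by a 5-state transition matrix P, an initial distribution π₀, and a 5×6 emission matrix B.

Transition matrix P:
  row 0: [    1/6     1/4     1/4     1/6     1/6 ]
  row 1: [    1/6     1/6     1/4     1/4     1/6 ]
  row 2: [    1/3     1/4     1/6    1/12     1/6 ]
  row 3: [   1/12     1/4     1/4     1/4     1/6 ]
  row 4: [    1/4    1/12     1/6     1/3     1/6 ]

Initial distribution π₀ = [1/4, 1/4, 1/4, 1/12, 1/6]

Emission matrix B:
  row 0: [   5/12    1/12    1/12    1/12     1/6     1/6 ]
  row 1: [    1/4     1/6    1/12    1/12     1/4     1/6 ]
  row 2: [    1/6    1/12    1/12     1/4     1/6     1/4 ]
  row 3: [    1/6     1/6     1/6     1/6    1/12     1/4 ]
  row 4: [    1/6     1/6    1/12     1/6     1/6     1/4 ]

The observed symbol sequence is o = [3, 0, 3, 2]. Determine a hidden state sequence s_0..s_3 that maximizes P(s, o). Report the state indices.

path = [2, 0, 2, 0]

t=0: δ = [2.083e-02, 2.083e-02, 6.250e-02, 1.389e-02, 2.778e-02]  (obs o_0=3)
t=1: δ = [8.681e-03, 3.906e-03, 1.736e-03, 1.543e-03, 1.736e-03]  ψ = [2, 2, 2, 4, 2]  (obs o_1=0)
t=2: δ = [1.206e-04, 1.808e-04, 5.425e-04, 2.411e-04, 2.411e-04]  ψ = [0, 0, 0, 0, 0]  (obs o_2=3)
t=3: δ = [1.507e-05, 1.130e-05, 7.535e-06, 1.340e-05, 7.535e-06]  ψ = [2, 2, 2, 4, 2]  (obs o_3=2)
backtrack: best end state = 0; path = [2, 0, 2, 0]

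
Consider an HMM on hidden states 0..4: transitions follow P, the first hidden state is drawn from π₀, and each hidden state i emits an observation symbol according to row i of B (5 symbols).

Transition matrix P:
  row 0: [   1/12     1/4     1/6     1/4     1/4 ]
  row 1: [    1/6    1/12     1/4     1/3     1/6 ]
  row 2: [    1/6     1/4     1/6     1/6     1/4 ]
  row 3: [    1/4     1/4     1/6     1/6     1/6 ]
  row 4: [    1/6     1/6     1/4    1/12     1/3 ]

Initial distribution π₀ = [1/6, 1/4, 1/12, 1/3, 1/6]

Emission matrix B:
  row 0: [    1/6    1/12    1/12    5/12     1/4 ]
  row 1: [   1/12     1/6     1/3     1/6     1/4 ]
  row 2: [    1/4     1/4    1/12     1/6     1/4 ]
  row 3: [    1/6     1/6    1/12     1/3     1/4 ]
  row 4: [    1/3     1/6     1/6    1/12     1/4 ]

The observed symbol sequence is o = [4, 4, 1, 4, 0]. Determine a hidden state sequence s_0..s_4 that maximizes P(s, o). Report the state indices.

t=0: δ = [4.167e-02, 6.250e-02, 2.083e-02, 8.333e-02, 4.167e-02]  (obs o_0=4)
t=1: δ = [5.208e-03, 5.208e-03, 3.906e-03, 5.208e-03, 3.472e-03]  ψ = [3, 3, 1, 1, 3]  (obs o_1=4)
t=2: δ = [1.085e-04, 2.170e-04, 3.255e-04, 2.894e-04, 2.170e-04]  ψ = [3, 0, 1, 1, 0]  (obs o_2=1)
t=3: δ = [1.808e-05, 2.035e-05, 1.356e-05, 1.808e-05, 2.035e-05]  ψ = [3, 2, 1, 1, 2]  (obs o_3=4)
t=4: δ = [7.535e-07, 3.768e-07, 1.272e-06, 1.130e-06, 2.261e-06]  ψ = [3, 0, 1, 1, 4]  (obs o_4=0)
backtrack: best end state = 4; path = [3, 1, 2, 4, 4]

path = [3, 1, 2, 4, 4]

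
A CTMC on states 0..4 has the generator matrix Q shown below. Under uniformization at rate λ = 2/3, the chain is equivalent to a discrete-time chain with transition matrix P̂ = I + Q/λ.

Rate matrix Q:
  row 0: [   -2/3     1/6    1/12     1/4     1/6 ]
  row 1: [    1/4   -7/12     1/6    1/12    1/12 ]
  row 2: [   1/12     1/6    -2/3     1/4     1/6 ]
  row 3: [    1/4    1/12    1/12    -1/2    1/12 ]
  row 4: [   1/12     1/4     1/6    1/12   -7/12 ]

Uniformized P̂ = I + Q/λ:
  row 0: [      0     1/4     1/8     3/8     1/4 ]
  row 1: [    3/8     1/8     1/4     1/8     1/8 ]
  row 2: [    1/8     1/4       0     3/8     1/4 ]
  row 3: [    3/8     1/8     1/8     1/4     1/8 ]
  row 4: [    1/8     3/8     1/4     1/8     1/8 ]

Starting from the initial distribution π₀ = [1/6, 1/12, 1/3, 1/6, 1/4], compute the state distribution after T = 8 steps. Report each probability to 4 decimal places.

t=0: π = [0.1667, 0.0833, 0.3333, 0.1667, 0.2500]
t=1: π = [0.1667, 0.2500, 0.1250, 0.2708, 0.1875]
t=2: π = [0.2344, 0.2083, 0.1641, 0.2318, 0.1615]
t=3: π = [0.2057, 0.2152, 0.1507, 0.2536, 0.1748]
t=4: π = [0.2165, 0.2133, 0.1549, 0.2458, 0.1696]
t=5: π = [0.2127, 0.2138, 0.1535, 0.2486, 0.1714]
t=6: π = [0.2140, 0.2136, 0.1540, 0.2476, 0.1708]
t=7: π = [0.2136, 0.2137, 0.1538, 0.2479, 0.1710]
t=8: π = [0.2137, 0.2137, 0.1539, 0.2478, 0.1709]

π = [0.2137, 0.2137, 0.1539, 0.2478, 0.1709]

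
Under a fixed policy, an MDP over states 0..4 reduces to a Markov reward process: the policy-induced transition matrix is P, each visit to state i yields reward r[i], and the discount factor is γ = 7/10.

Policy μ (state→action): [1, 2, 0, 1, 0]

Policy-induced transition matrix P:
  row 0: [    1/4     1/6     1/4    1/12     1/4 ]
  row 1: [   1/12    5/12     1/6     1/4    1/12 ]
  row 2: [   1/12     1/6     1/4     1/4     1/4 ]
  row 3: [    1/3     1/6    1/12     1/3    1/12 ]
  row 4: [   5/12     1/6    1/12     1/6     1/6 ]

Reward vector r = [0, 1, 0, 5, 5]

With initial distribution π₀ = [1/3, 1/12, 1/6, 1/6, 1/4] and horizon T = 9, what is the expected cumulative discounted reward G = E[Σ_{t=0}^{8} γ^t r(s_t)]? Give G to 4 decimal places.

t=0: π = [0.3333, 0.0833, 0.1667, 0.1667, 0.2500], E[r] = 2.1667, γ^t·E[r] = 2.166667, running G = 2.166667
t=1: π = [0.2639, 0.1875, 0.1736, 0.1875, 0.1875], E[r] = 2.0625, γ^t·E[r] = 1.443750, running G = 3.610417
t=2: π = [0.2367, 0.2135, 0.1719, 0.2060, 0.1719], E[r] = 2.1030, γ^t·E[r] = 1.030475, running G = 4.640891
t=3: π = [0.2316, 0.2201, 0.1692, 0.2134, 0.1658], E[r] = 2.1158, γ^t·E[r] = 0.725716, running G = 5.366607
t=4: π = [0.2305, 0.2217, 0.1685, 0.2154, 0.1639], E[r] = 2.1183, γ^t·E[r] = 0.508599, running G = 5.875206
t=5: π = [0.2302, 0.2221, 0.1683, 0.2159, 0.1635], E[r] = 2.1189, γ^t·E[r] = 0.356121, running G = 6.231327
t=6: π = [0.2302, 0.2222, 0.1683, 0.2160, 0.1634], E[r] = 2.1191, γ^t·E[r] = 0.249305, running G = 6.480632
t=7: π = [0.2302, 0.2222, 0.1683, 0.2160, 0.1634], E[r] = 2.1191, γ^t·E[r] = 0.174517, running G = 6.655148
t=8: π = [0.2301, 0.2222, 0.1683, 0.2160, 0.1633], E[r] = 2.1191, γ^t·E[r] = 0.122162, running G = 6.777311

G = 6.7773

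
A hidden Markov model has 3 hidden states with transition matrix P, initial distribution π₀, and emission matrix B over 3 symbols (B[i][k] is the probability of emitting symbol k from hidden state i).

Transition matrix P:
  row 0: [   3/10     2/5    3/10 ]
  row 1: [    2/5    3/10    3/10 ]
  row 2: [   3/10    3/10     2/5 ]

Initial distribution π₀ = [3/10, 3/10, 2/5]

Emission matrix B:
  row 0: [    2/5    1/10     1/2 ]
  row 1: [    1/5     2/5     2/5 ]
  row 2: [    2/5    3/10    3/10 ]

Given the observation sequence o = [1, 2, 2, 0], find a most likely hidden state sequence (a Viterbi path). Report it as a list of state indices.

path = [1, 0, 1, 0]

t=0: δ = [3.000e-02, 1.200e-01, 1.200e-01]  (obs o_0=1)
t=1: δ = [2.400e-02, 1.440e-02, 1.440e-02]  ψ = [1, 1, 2]  (obs o_1=2)
t=2: δ = [3.600e-03, 3.840e-03, 2.160e-03]  ψ = [0, 0, 0]  (obs o_2=2)
t=3: δ = [6.144e-04, 2.880e-04, 4.608e-04]  ψ = [1, 0, 1]  (obs o_3=0)
backtrack: best end state = 0; path = [1, 0, 1, 0]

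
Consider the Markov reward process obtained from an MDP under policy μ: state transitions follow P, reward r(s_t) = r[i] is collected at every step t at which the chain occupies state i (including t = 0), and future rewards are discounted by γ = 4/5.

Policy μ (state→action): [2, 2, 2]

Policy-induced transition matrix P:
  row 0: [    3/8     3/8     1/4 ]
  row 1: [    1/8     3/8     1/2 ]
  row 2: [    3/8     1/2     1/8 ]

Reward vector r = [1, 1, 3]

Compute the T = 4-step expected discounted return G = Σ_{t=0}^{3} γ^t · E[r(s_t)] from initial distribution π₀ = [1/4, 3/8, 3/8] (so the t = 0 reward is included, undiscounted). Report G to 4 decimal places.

G = 4.9053

t=0: π = [0.2500, 0.3750, 0.3750], E[r] = 1.7500, γ^t·E[r] = 1.750000, running G = 1.750000
t=1: π = [0.2813, 0.4219, 0.2969], E[r] = 1.5938, γ^t·E[r] = 1.275000, running G = 3.025000
t=2: π = [0.2695, 0.4121, 0.3184], E[r] = 1.6367, γ^t·E[r] = 1.047500, running G = 4.072500
t=3: π = [0.2720, 0.4148, 0.3132], E[r] = 1.6265, γ^t·E[r] = 0.832750, running G = 4.905250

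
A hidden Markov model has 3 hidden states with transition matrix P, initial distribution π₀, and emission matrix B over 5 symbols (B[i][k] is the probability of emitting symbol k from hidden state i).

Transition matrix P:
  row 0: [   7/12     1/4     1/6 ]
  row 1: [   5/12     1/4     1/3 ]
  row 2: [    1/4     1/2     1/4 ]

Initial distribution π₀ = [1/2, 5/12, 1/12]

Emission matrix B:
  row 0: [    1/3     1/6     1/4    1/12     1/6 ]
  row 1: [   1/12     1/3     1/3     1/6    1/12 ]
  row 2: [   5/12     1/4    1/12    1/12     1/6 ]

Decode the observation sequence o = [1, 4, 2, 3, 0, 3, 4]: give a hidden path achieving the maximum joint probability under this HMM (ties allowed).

path = [1, 0, 0, 0, 0, 0, 0]

t=0: δ = [8.333e-02, 1.389e-01, 2.083e-02]  (obs o_0=1)
t=1: δ = [9.645e-03, 2.894e-03, 7.716e-03]  ψ = [1, 1, 1]  (obs o_1=4)
t=2: δ = [1.407e-03, 1.286e-03, 1.608e-04]  ψ = [0, 2, 2]  (obs o_2=2)
t=3: δ = [6.838e-05, 5.861e-05, 3.572e-05]  ψ = [0, 0, 1]  (obs o_3=3)
t=4: δ = [1.330e-05, 1.488e-06, 8.140e-06]  ψ = [0, 2, 1]  (obs o_4=0)
t=5: δ = [6.463e-07, 6.783e-07, 1.847e-07]  ψ = [0, 2, 0]  (obs o_5=3)
t=6: δ = [6.283e-08, 1.413e-08, 3.768e-08]  ψ = [0, 1, 1]  (obs o_6=4)
backtrack: best end state = 0; path = [1, 0, 0, 0, 0, 0, 0]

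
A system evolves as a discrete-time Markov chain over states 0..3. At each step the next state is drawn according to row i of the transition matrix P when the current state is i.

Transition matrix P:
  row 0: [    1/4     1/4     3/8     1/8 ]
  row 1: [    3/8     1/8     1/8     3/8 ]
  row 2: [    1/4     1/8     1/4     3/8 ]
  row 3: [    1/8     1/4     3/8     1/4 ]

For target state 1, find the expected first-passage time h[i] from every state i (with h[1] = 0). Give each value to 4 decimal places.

h = [4.8000, 0.0000, 5.3333, 4.8000]

First-step conditioning: h[1] = 0; for i ≠ 1, h[i] = 1 + Σ_k P[i][k]·h[k].
  h[0] = 1 + 1/4·h[0] + 3/8·h[2] + 1/8·h[3]
  h[2] = 1 + 1/4·h[0] + 1/4·h[2] + 3/8·h[3]
  h[3] = 1 + 1/8·h[0] + 3/8·h[2] + 1/4·h[3]
Solving the 3×3 linear system over states ≠ 1 gives exactly h = [24/5, 0, 16/3, 24/5] (h[1] = 0 is the target).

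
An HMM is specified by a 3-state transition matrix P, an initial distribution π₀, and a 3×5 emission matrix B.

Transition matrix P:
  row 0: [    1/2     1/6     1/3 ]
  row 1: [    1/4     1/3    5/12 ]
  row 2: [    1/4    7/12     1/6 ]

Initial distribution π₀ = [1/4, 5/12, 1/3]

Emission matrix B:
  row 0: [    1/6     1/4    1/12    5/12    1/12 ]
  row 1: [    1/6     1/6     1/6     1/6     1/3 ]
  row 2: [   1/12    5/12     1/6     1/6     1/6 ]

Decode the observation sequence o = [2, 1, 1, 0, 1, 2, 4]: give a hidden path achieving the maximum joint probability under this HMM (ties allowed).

path = [2, 1, 2, 1, 2, 1, 1]

t=0: δ = [2.083e-02, 6.944e-02, 5.556e-02]  (obs o_0=2)
t=1: δ = [4.340e-03, 5.401e-03, 1.206e-02]  ψ = [1, 2, 1]  (obs o_1=1)
t=2: δ = [7.535e-04, 1.172e-03, 9.377e-04]  ψ = [2, 2, 1]  (obs o_2=1)
t=3: δ = [6.279e-05, 9.117e-05, 4.070e-05]  ψ = [0, 2, 1]  (obs o_3=0)
t=4: δ = [7.849e-06, 5.065e-06, 1.583e-05]  ψ = [0, 1, 1]  (obs o_4=1)
t=5: δ = [3.297e-07, 1.539e-06, 4.397e-07]  ψ = [2, 2, 2]  (obs o_5=2)
t=6: δ = [3.206e-08, 1.710e-07, 1.069e-07]  ψ = [1, 1, 1]  (obs o_6=4)
backtrack: best end state = 1; path = [2, 1, 2, 1, 2, 1, 1]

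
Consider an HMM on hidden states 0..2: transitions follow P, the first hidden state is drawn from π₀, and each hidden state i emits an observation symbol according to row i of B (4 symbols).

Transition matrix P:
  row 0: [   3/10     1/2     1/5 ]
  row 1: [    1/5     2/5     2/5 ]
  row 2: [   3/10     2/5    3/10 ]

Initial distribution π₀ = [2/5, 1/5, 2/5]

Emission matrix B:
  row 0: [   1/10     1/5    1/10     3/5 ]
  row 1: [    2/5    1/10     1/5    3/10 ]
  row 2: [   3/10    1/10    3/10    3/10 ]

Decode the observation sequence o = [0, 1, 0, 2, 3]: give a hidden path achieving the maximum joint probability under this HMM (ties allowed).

path = [2, 0, 1, 2, 0]

t=0: δ = [4.000e-02, 8.000e-02, 1.200e-01]  (obs o_0=0)
t=1: δ = [7.200e-03, 4.800e-03, 3.600e-03]  ψ = [2, 2, 2]  (obs o_1=1)
t=2: δ = [2.160e-04, 1.440e-03, 5.760e-04]  ψ = [0, 0, 1]  (obs o_2=0)
t=3: δ = [2.880e-05, 1.152e-04, 1.728e-04]  ψ = [1, 1, 1]  (obs o_3=2)
t=4: δ = [3.110e-05, 2.074e-05, 1.555e-05]  ψ = [2, 2, 2]  (obs o_4=3)
backtrack: best end state = 0; path = [2, 0, 1, 2, 0]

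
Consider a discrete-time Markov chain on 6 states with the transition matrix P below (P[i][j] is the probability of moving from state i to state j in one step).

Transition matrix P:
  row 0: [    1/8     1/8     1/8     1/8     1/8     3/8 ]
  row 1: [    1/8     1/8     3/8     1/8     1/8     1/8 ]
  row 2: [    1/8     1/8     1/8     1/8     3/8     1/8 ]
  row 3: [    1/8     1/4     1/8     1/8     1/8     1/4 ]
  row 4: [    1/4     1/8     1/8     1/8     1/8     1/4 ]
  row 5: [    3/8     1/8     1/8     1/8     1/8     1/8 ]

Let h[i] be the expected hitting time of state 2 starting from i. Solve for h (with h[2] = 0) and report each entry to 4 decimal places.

h = [6.2439, 4.6829, 0.0000, 6.0488, 6.2439, 6.2439]

First-step conditioning: h[2] = 0; for i ≠ 2, h[i] = 1 + Σ_k P[i][k]·h[k].
  h[0] = 1 + 1/8·h[0] + 1/8·h[1] + 1/8·h[3] + 1/8·h[4] + 3/8·h[5]
  h[1] = 1 + 1/8·h[0] + 1/8·h[1] + 1/8·h[3] + 1/8·h[4] + 1/8·h[5]
  h[3] = 1 + 1/8·h[0] + 1/4·h[1] + 1/8·h[3] + 1/8·h[4] + 1/4·h[5]
  h[4] = 1 + 1/4·h[0] + 1/8·h[1] + 1/8·h[3] + 1/8·h[4] + 1/4·h[5]
  h[5] = 1 + 3/8·h[0] + 1/8·h[1] + 1/8·h[3] + 1/8·h[4] + 1/8·h[5]
Solving the 5×5 linear system over states ≠ 2 gives exactly h = [256/41, 192/41, 0, 248/41, 256/41, 256/41] (h[2] = 0 is the target).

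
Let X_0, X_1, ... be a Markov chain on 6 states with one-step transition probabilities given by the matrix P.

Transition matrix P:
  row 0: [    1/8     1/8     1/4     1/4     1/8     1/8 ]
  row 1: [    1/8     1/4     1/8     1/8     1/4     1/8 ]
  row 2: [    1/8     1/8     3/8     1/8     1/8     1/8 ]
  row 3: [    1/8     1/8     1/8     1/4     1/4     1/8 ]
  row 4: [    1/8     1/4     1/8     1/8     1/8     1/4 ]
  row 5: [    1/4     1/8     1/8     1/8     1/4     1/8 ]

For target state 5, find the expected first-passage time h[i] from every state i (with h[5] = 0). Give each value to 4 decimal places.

First-step conditioning: h[5] = 0; for i ≠ 5, h[i] = 1 + Σ_k P[i][k]·h[k].
  h[0] = 1 + 1/8·h[0] + 1/8·h[1] + 1/4·h[2] + 1/4·h[3] + 1/8·h[4]
  h[1] = 1 + 1/8·h[0] + 1/4·h[1] + 1/8·h[2] + 1/8·h[3] + 1/4·h[4]
  h[2] = 1 + 1/8·h[0] + 1/8·h[1] + 3/8·h[2] + 1/8·h[3] + 1/8·h[4]
  h[3] = 1 + 1/8·h[0] + 1/8·h[1] + 1/8·h[2] + 1/4·h[3] + 1/4·h[4]
  h[4] = 1 + 1/8·h[0] + 1/4·h[1] + 1/8·h[2] + 1/8·h[3] + 1/8·h[4]
Solving the 5×5 linear system over states ≠ 5 gives exactly h = [3512/513, 128/19, 3520/513, 128/19, 1024/171, 0] (h[5] = 0 is the target).

h = [6.8460, 6.7368, 6.8616, 6.7368, 5.9883, 0.0000]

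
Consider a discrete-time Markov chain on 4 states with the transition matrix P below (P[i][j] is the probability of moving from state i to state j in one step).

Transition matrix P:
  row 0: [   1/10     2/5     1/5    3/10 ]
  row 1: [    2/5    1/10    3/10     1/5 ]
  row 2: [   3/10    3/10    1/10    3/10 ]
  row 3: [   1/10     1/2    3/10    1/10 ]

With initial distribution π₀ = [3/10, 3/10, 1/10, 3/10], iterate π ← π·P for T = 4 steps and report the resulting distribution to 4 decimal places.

t=0: π = [0.3000, 0.3000, 0.1000, 0.3000]
t=1: π = [0.2100, 0.3300, 0.2500, 0.2100]
t=2: π = [0.2490, 0.2970, 0.2290, 0.2250]
t=3: π = [0.2349, 0.3105, 0.2293, 0.2253]
t=4: π = [0.2390, 0.3065, 0.2307, 0.2239]

π = [0.2390, 0.3065, 0.2307, 0.2239]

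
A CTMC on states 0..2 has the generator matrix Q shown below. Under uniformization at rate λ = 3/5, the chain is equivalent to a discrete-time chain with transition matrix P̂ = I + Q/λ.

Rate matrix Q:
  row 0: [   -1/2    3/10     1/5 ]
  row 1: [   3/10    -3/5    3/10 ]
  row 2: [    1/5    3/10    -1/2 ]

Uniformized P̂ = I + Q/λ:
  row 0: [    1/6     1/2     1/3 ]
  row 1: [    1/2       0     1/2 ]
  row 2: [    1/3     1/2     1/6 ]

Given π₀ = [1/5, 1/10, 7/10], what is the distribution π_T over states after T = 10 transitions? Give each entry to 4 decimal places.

t=0: π = [0.2000, 0.1000, 0.7000]
t=1: π = [0.3167, 0.4500, 0.2333]
t=2: π = [0.3556, 0.2750, 0.3694]
t=3: π = [0.3199, 0.3625, 0.3176]
t=4: π = [0.3404, 0.3188, 0.3408]
t=5: π = [0.3297, 0.3406, 0.3297]
t=6: π = [0.3352, 0.3297, 0.3352]
t=7: π = [0.3324, 0.3352, 0.3324]
t=8: π = [0.3338, 0.3324, 0.3338]
t=9: π = [0.3331, 0.3338, 0.3331]
t=10: π = [0.3334, 0.3331, 0.3334]

π = [0.3334, 0.3331, 0.3334]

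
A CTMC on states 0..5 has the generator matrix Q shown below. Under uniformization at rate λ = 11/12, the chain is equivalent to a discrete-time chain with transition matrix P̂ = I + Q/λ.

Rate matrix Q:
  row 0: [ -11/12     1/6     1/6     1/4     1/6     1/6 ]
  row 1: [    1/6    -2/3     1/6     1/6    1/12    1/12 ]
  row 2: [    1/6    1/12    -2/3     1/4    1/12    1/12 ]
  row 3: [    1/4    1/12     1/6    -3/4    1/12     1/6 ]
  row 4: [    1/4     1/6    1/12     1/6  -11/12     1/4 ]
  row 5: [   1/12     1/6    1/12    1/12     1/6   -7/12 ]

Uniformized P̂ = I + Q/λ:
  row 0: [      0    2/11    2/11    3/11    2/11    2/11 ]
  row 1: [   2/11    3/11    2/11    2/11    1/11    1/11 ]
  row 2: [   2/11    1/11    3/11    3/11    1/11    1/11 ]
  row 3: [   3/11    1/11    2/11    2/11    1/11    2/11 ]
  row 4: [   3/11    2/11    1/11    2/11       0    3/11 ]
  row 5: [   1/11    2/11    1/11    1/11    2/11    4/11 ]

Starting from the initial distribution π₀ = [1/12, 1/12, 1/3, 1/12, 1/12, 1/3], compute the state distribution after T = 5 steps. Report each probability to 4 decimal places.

π = [0.1622, 0.1638, 0.1688, 0.1939, 0.1134, 0.1979]

t=0: π = [0.0833, 0.0833, 0.3333, 0.0833, 0.0833, 0.3333]
t=1: π = [0.1515, 0.1515, 0.1742, 0.1894, 0.1212, 0.2121]
t=2: π = [0.1632, 0.1625, 0.1674, 0.1921, 0.1129, 0.2018]
t=3: π = [0.1615, 0.1639, 0.1684, 0.1935, 0.1138, 0.1988]
t=4: π = [0.1623, 0.1638, 0.1687, 0.1937, 0.1133, 0.1981]
t=5: π = [0.1622, 0.1638, 0.1688, 0.1939, 0.1134, 0.1979]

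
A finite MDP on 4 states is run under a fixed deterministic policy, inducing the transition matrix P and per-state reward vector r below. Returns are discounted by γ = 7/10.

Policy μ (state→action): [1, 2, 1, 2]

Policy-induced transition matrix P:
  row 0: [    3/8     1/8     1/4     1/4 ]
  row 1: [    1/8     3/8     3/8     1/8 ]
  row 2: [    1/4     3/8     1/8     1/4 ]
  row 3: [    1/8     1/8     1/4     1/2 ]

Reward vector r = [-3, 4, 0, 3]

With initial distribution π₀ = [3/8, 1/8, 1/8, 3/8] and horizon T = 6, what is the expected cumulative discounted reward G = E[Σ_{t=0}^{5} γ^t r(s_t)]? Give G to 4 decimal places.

G = 2.7557

t=0: π = [0.3750, 0.1250, 0.1250, 0.3750], E[r] = 0.5000, γ^t·E[r] = 0.500000, running G = 0.500000
t=1: π = [0.2344, 0.1875, 0.2500, 0.3281], E[r] = 1.0313, γ^t·E[r] = 0.721875, running G = 1.221875
t=2: π = [0.2148, 0.2344, 0.2422, 0.3086], E[r] = 1.2188, γ^t·E[r] = 0.597188, running G = 1.819063
t=3: π = [0.2090, 0.2441, 0.2490, 0.2979], E[r] = 1.2432, γ^t·E[r] = 0.426405, running G = 2.245468
t=4: π = [0.2084, 0.2483, 0.2494, 0.2939], E[r] = 1.2499, γ^t·E[r] = 0.300096, running G = 2.545563
t=5: π = [0.2083, 0.2494, 0.2499, 0.2924], E[r] = 1.2502, γ^t·E[r] = 0.210126, running G = 2.755689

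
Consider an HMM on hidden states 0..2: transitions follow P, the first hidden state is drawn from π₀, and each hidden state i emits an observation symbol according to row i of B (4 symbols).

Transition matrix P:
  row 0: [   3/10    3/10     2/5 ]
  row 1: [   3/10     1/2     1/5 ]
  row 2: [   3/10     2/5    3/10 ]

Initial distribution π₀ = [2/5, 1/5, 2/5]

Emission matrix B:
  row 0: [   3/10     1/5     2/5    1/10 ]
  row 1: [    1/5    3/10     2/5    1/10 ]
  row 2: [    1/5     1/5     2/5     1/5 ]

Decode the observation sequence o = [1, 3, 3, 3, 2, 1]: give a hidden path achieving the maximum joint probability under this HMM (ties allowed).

t=0: δ = [8.000e-02, 6.000e-02, 8.000e-02]  (obs o_0=1)
t=1: δ = [2.400e-03, 3.200e-03, 6.400e-03]  ψ = [0, 2, 0]  (obs o_1=3)
t=2: δ = [1.920e-04, 2.560e-04, 3.840e-04]  ψ = [2, 2, 2]  (obs o_2=3)
t=3: δ = [1.152e-05, 1.536e-05, 2.304e-05]  ψ = [2, 2, 2]  (obs o_3=3)
t=4: δ = [2.765e-06, 3.686e-06, 2.765e-06]  ψ = [2, 2, 2]  (obs o_4=2)
t=5: δ = [2.212e-07, 5.530e-07, 2.212e-07]  ψ = [1, 1, 0]  (obs o_5=1)
backtrack: best end state = 1; path = [0, 2, 2, 2, 1, 1]

path = [0, 2, 2, 2, 1, 1]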